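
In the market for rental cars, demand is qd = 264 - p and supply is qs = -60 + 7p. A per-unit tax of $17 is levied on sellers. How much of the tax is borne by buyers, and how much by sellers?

Pre-tax equilibrium: p* = 40.5, q* = 223.5.
Tax on sellers shifts supply to qs = -60 + 7(p − 17) = -179 + 7p.
264 - p = -179 + 7p gives buyer price pb = 55.375; sellers receive ps = 55.375 − 17 = 38.375.
New quantity: q = 264 − 1(55.375) = 208.625.
Buyer burden = 55.375 − 40.5 = 14.875; seller burden = 40.5 − 38.375 = 2.125.

Buyers bear $14.875, sellers bear $2.125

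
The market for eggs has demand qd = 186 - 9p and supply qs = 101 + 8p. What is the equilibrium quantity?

q* = 141

Set qd = qs: 186 - 9p = 101 + 8p.
85 = 17p, so p* = 5.
q* = 186 − 9(5) = 141.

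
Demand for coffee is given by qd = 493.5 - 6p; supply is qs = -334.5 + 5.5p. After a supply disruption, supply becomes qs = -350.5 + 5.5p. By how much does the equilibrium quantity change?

Δq = -192/23

Original equilibrium: p* = 72, q* = 61.5.
New equilibrium: 493.5 - 6p = -350.5 + 5.5p, so 844 = 11.5p and p' = 1688/23; q' = 493.5 − 6(1688/23) = 2445/46.
Change in quantity: 2445/46 − 61.5 = -192/23.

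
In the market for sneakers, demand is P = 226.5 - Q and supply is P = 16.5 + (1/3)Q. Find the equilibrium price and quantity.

P* = 69, Q* = 157.5

Set the two price expressions equal: 226.5 - Q = 16.5 + (1/3)Q.
210 = (4/3)Q, so Q* = 157.5.
P* = 226.5 − (1)(157.5) = 69.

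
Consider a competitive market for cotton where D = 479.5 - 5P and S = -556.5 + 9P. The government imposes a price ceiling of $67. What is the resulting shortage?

Shortage = 98

Equilibrium price would be P* = 74, so the ceiling at 67 binds.
At P = 67: D = 479.5 − 5(67) = 144.5, S = -556.5 + 9(67) = 46.5.
Shortage = 144.5 − 46.5 = 98.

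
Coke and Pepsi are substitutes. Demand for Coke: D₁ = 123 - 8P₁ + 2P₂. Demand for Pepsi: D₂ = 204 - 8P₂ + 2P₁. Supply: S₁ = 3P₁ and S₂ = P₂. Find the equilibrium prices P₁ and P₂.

P₁ = 303/19, P₂ = 498/19

Market 1: 123 - 8P₁ + 2P₂ = 3P₁ → 11P₁ - 2P₂ = 123.
Market 2: 9P₂ - 2P₁ = 204.
Eliminating P₂: 9×(1) + 2×(2) gives 95P₁ = 1515, so P₁ = 303/19.
Back-substitute into (2): P₂ = (204 + 2×303/19) / 9 = 498/19.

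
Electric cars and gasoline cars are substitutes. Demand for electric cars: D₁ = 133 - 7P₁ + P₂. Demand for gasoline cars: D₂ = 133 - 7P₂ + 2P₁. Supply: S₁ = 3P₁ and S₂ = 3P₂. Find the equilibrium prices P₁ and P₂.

Market 1: 133 - 7P₁ + P₂ = 3P₁ → 10P₁ - P₂ = 133.
Market 2: 10P₂ - 2P₁ = 133.
Eliminating P₂: 10×(1) + 1×(2) gives 98P₁ = 1463, so P₁ = 209/14.
Back-substitute into (2): P₂ = (133 + 2×209/14) / 10 = 114/7.

P₁ = 209/14, P₂ = 114/7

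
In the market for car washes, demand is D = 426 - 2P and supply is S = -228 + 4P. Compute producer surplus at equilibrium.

Producer surplus = 5408

Equilibrium: 426 - 2P = -228 + 4P gives P* = 109, Q* = 208.
Supply starts at P = 57 (where S = 0).
PS = ½(109 − 57)(208) = 5408.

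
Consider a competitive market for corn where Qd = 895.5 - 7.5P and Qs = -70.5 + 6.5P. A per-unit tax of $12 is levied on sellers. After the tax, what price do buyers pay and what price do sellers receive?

Buyers pay 522/7, sellers receive 438/7

Pre-tax equilibrium: P* = 69, Q* = 378.
Tax on sellers shifts supply to Qs = -70.5 + 6.5(P − 12) = -148.5 + 6.5P.
895.5 - 7.5P = -148.5 + 6.5P gives buyer price Pb = 522/7; sellers receive Ps = 522/7 − 12 = 438/7.
New quantity: Q = 895.5 − 7.5(522/7) = 4707/14.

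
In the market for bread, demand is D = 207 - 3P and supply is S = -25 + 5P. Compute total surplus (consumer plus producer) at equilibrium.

Equilibrium: 207 - 3P = -25 + 5P gives P* = 29, Q* = 120.
Demand choke price: P = 69; supply starts at P = 5.
CS = ½(69 − 29)(120) = 2400; PS = ½(29 − 5)(120) = 1440.

Total surplus = 3840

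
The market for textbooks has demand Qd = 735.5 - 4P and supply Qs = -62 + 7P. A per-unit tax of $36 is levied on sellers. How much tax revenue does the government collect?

Tax revenue = 140130/11

Pre-tax equilibrium: P* = 72.5, Q* = 445.5.
Tax on sellers shifts supply to Qs = -62 + 7(P − 36) = -314 + 7P.
735.5 - 4P = -314 + 7P gives buyer price Pb = 2099/22; sellers receive Ps = 2099/22 − 36 = 1307/22.
New quantity: Q = 735.5 − 4(2099/22) = 7785/22.
Revenue = 36 × 7785/22 = 140130/11.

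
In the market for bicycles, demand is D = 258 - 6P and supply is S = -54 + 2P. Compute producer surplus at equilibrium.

Producer surplus = 144

Equilibrium: 258 - 6P = -54 + 2P gives P* = 39, Q* = 24.
Supply starts at P = 27 (where S = 0).
PS = ½(39 − 27)(24) = 144.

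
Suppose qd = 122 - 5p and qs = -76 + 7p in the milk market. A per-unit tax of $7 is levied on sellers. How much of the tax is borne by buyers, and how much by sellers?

Pre-tax equilibrium: p* = 16.5, q* = 39.5.
Tax on sellers shifts supply to qs = -76 + 7(p − 7) = -125 + 7p.
122 - 5p = -125 + 7p gives buyer price pb = 247/12; sellers receive ps = 247/12 − 7 = 163/12.
New quantity: q = 122 − 5(247/12) = 229/12.
Buyer burden = 247/12 − 16.5 = 49/12; seller burden = 16.5 − 163/12 = 35/12.

Buyers bear 49/12, sellers bear 35/12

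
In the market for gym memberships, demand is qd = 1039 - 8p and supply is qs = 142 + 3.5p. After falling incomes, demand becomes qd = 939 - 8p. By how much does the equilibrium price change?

Original equilibrium: p* = 78, q* = 415.
New equilibrium: 939 - 8p = 142 + 3.5p, so 797 = 11.5p and p' = 1594/23; q' = 939 − 8(1594/23) = 8845/23.
Change in price: 1594/23 − 78 = -200/23.

Δp = -200/23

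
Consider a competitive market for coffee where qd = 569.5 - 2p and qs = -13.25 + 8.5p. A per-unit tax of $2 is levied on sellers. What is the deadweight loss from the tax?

Pre-tax equilibrium: p* = 55.5, q* = 458.5.
Tax on sellers shifts supply to qs = -13.25 + 8.5(p − 2) = -30.25 + 8.5p.
569.5 - 2p = -30.25 + 8.5p gives buyer price pb = 2399/42; sellers receive ps = 2399/42 − 2 = 2315/42.
New quantity: q = 569.5 − 2(2399/42) = 19121/42.
DWL = ½ × 2 × (458.5 − 19121/42) = 68/21.

Deadweight loss = 68/21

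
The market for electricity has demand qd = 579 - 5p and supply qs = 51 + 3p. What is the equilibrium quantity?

q* = 249

Set qd = qs: 579 - 5p = 51 + 3p.
528 = 8p, so p* = 66.
q* = 579 − 5(66) = 249.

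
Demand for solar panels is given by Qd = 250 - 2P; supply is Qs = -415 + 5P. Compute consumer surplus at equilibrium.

Equilibrium: 250 - 2P = -415 + 5P gives P* = 95, Q* = 60.
Demand choke price (Qd = 0): P = 125.
CS = ½(125 − 95)(60) = 900.

Consumer surplus = 900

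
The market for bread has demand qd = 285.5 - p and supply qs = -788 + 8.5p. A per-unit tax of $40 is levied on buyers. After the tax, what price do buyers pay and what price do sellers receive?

Pre-tax equilibrium: p* = 113, q* = 172.5.
Tax on buyers shifts demand to qd = 285.5 − 1(p + 40) = 245.5 - p.
245.5 - p = -788 + 8.5p gives seller price ps = 2067/19; buyers pay pb = 2067/19 + 40 = 2827/19.
New quantity: q = 285.5 − 1(2827/19) = 5195/38.

Buyers pay 2827/19, sellers receive 2067/19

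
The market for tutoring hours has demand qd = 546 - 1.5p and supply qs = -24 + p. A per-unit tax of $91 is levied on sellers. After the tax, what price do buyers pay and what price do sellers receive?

Buyers pay $264.4, sellers receive $173.4

Pre-tax equilibrium: p* = 228, q* = 204.
Tax on sellers shifts supply to qs = -24 + 1(p − 91) = -115 + p.
546 - 1.5p = -115 + p gives buyer price pb = 264.4; sellers receive ps = 264.4 − 91 = 173.4.
New quantity: q = 546 − 1.5(264.4) = 149.4.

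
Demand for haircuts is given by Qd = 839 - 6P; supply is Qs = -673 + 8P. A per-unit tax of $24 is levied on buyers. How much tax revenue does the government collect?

Pre-tax equilibrium: P* = 108, Q* = 191.
Tax on buyers shifts demand to Qd = 839 − 6(P + 24) = 695 - 6P.
695 - 6P = -673 + 8P gives seller price Ps = 684/7; buyers pay Pb = 684/7 + 24 = 852/7.
New quantity: Q = 839 − 6(852/7) = 761/7.
Revenue = 24 × 761/7 = 18264/7.

Tax revenue = 18264/7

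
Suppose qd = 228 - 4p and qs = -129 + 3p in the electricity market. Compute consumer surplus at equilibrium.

Consumer surplus = 72

Equilibrium: 228 - 4p = -129 + 3p gives p* = 51, q* = 24.
Demand choke price (qd = 0): p = 57.
CS = ½(57 − 51)(24) = 72.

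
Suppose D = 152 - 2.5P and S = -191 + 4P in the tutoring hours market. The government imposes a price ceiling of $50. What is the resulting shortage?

Equilibrium price would be P* = 686/13, so the ceiling at 50 binds.
At P = 50: D = 152 − 2.5(50) = 27, S = -191 + 4(50) = 9.
Shortage = 27 − 9 = 18.

Shortage = 18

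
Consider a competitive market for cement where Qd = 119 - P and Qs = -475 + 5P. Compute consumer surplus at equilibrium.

Consumer surplus = 200

Equilibrium: 119 - P = -475 + 5P gives P* = 99, Q* = 20.
Demand choke price (Qd = 0): P = 119.
CS = ½(119 − 99)(20) = 200.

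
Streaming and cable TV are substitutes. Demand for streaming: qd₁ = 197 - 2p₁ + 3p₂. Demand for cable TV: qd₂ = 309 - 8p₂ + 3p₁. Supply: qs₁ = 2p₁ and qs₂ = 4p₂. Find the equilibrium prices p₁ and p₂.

p₁ = 1097/13, p₂ = 609/13

Market 1: 197 - 2p₁ + 3p₂ = 2p₁ → 4p₁ - 3p₂ = 197.
Market 2: 12p₂ - 3p₁ = 309.
Eliminating p₂: 12×(1) + 3×(2) gives 39p₁ = 3291, so p₁ = 1097/13.
Back-substitute into (2): p₂ = (309 + 3×1097/13) / 12 = 609/13.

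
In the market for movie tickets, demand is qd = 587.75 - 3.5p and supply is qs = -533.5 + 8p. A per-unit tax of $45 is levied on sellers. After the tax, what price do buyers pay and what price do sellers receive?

Pre-tax equilibrium: p* = 97.5, q* = 246.5.
Tax on sellers shifts supply to qs = -533.5 + 8(p − 45) = -893.5 + 8p.
587.75 - 3.5p = -893.5 + 8p gives buyer price pb = 5925/46; sellers receive ps = 5925/46 − 45 = 3855/46.
New quantity: q = 587.75 − 3.5(5925/46) = 6299/46.

Buyers pay 5925/46, sellers receive 3855/46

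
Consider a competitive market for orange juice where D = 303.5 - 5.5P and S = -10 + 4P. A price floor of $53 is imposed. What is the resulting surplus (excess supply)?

Equilibrium price would be P* = 33, so the floor at 53 binds.
At P = 53: D = 12, S = 202.
Surplus = 202 − 12 = 190.

Surplus = 190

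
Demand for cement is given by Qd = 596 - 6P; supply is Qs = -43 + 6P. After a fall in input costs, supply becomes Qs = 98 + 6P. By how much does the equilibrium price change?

Original equilibrium: P* = 53.25, Q* = 276.5.
New equilibrium: 596 - 6P = 98 + 6P, so 498 = 12P and P' = 41.5; Q' = 596 − 6(41.5) = 347.
Change in price: 41.5 − 53.25 = -11.75.

ΔP = -11.75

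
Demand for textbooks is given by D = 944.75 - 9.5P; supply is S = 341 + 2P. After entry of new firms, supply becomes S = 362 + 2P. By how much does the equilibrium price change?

Original equilibrium: P* = 52.5, Q* = 446.
New equilibrium: 944.75 - 9.5P = 362 + 2P, so 582.75 = 11.5P and P' = 2331/46; Q' = 944.75 − 9.5(2331/46) = 10657/23.
Change in price: 2331/46 − 52.5 = -42/23.

ΔP = -42/23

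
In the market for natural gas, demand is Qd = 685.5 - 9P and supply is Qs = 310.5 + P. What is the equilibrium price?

P* = 37.5

Set Qd = Qs: 685.5 - 9P = 310.5 + P.
375 = 10P, so P* = 37.5.
Q* = 685.5 − 9(37.5) = 348.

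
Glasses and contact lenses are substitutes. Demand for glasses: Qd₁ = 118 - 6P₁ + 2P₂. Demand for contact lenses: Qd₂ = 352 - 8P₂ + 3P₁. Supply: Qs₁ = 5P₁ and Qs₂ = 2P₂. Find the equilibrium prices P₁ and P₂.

Market 1: 118 - 6P₁ + 2P₂ = 5P₁ → 11P₁ - 2P₂ = 118.
Market 2: 10P₂ - 3P₁ = 352.
Eliminating P₂: 10×(1) + 2×(2) gives 104P₁ = 1884, so P₁ = 471/26.
Back-substitute into (2): P₂ = (352 + 3×471/26) / 10 = 2113/52.

P₁ = 471/26, P₂ = 2113/52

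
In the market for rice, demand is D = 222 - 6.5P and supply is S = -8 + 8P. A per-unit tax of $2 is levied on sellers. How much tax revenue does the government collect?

Pre-tax equilibrium: P* = 460/29, Q* = 3448/29.
Tax on sellers shifts supply to S = -8 + 8(P − 2) = -24 + 8P.
222 - 6.5P = -24 + 8P gives buyer price Pb = 492/29; sellers receive Ps = 492/29 − 2 = 434/29.
New quantity: Q = 222 − 6.5(492/29) = 3240/29.
Revenue = 2 × 3240/29 = 6480/29.

Tax revenue = 6480/29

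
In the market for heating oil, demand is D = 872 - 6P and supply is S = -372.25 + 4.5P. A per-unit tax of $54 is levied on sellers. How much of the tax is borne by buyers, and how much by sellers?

Buyers bear 162/7, sellers bear 216/7

Pre-tax equilibrium: P* = 118.5, Q* = 161.
Tax on sellers shifts supply to S = -372.25 + 4.5(P − 54) = -615.25 + 4.5P.
872 - 6P = -615.25 + 4.5P gives buyer price Pb = 1983/14; sellers receive Ps = 1983/14 − 54 = 1227/14.
New quantity: Q = 872 − 6(1983/14) = 155/7.
Buyer burden = 1983/14 − 118.5 = 162/7; seller burden = 118.5 − 1227/14 = 216/7.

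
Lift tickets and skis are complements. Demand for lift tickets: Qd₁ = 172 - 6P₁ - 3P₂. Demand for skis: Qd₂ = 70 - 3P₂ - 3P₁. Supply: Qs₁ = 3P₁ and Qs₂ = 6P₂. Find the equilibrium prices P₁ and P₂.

Market 1: 172 - 6P₁ - 3P₂ = 3P₁ → 9P₁ + 3P₂ = 172.
Market 2: 9P₂ + 3P₁ = 70.
Eliminating P₂: 9×(1) − 3×(2) gives 72P₁ = 1338, so P₁ = 223/12.
Back-substitute into (2): P₂ = (70 − 3×223/12) / 9 = 19/12.

P₁ = 223/12, P₂ = 19/12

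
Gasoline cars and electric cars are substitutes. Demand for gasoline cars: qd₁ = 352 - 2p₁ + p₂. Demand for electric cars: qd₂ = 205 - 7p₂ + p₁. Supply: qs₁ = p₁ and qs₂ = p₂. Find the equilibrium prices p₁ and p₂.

p₁ = 3021/23, p₂ = 967/23

Market 1: 352 - 2p₁ + p₂ = p₁ → 3p₁ - p₂ = 352.
Market 2: 8p₂ - p₁ = 205.
Eliminating p₂: 8×(1) + 1×(2) gives 23p₁ = 3021, so p₁ = 3021/23.
Back-substitute into (2): p₂ = (205 + 1×3021/23) / 8 = 967/23.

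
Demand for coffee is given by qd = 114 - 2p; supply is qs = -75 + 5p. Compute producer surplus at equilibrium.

Producer surplus = 360

Equilibrium: 114 - 2p = -75 + 5p gives p* = 27, q* = 60.
Supply starts at p = 15 (where qs = 0).
PS = ½(27 − 15)(60) = 360.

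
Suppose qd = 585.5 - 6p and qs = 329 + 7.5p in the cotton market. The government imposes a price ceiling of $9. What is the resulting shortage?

Equilibrium price would be p* = 19, so the ceiling at 9 binds.
At p = 9: qd = 585.5 − 6(9) = 531.5, qs = 329 + 7.5(9) = 396.5.
Shortage = 531.5 − 396.5 = 135.

Shortage = 135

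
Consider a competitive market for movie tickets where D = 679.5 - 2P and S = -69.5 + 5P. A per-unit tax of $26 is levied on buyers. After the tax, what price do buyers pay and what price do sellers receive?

Buyers pay 879/7, sellers receive 697/7

Pre-tax equilibrium: P* = 107, Q* = 465.5.
Tax on buyers shifts demand to D = 679.5 − 2(P + 26) = 627.5 - 2P.
627.5 - 2P = -69.5 + 5P gives seller price Ps = 697/7; buyers pay Pb = 697/7 + 26 = 879/7.
New quantity: Q = 679.5 − 2(879/7) = 5997/14.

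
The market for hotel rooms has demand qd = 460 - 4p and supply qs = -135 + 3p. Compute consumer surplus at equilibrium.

Equilibrium: 460 - 4p = -135 + 3p gives p* = 85, q* = 120.
Demand choke price (qd = 0): p = 115.
CS = ½(115 − 85)(120) = 1800.

Consumer surplus = 1800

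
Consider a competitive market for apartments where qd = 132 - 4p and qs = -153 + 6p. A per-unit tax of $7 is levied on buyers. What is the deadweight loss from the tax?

Pre-tax equilibrium: p* = 28.5, q* = 18.
Tax on buyers shifts demand to qd = 132 − 4(p + 7) = 104 - 4p.
104 - 4p = -153 + 6p gives seller price ps = 25.7; buyers pay pb = 25.7 + 7 = 32.7.
New quantity: q = 132 − 4(32.7) = 1.2.
DWL = ½ × 7 × (18 − 1.2) = 58.8.

Deadweight loss = 58.8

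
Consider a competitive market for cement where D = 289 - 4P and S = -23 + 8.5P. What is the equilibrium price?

Set D = S: 289 - 4P = -23 + 8.5P.
312 = 12.5P, so P* = 24.96.
Q* = 289 − 4(24.96) = 189.16.

P* = 24.96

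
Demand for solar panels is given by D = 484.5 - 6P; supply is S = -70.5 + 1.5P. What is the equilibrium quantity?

Q* = 40.5

Set D = S: 484.5 - 6P = -70.5 + 1.5P.
555 = 7.5P, so P* = 74.
Q* = 484.5 − 6(74) = 40.5.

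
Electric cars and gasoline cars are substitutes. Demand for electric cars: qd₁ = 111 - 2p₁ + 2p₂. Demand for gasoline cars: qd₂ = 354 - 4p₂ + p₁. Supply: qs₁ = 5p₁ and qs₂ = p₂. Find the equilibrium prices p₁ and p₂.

Market 1: 111 - 2p₁ + 2p₂ = 5p₁ → 7p₁ - 2p₂ = 111.
Market 2: 5p₂ - p₁ = 354.
Eliminating p₂: 5×(1) + 2×(2) gives 33p₁ = 1263, so p₁ = 421/11.
Back-substitute into (2): p₂ = (354 + 1×421/11) / 5 = 863/11.

p₁ = 421/11, p₂ = 863/11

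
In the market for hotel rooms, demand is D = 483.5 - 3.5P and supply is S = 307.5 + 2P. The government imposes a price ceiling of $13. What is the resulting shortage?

Equilibrium price would be P* = 32, so the ceiling at 13 binds.
At P = 13: D = 483.5 − 3.5(13) = 438, S = 307.5 + 2(13) = 333.5.
Shortage = 438 − 333.5 = 104.5.

Shortage = 104.5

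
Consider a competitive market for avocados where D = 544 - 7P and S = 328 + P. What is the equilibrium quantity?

Set D = S: 544 - 7P = 328 + P.
216 = 8P, so P* = 27.
Q* = 544 − 7(27) = 355.

Q* = 355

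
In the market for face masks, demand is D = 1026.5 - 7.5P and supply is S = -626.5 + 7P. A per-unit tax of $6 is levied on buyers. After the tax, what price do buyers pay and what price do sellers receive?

Pre-tax equilibrium: P* = 114, Q* = 171.5.
Tax on buyers shifts demand to D = 1026.5 − 7.5(P + 6) = 981.5 - 7.5P.
981.5 - 7.5P = -626.5 + 7P gives seller price Ps = 3216/29; buyers pay Pb = 3216/29 + 6 = 3390/29.
New quantity: Q = 1026.5 − 7.5(3390/29) = 8687/58.

Buyers pay 3390/29, sellers receive 3216/29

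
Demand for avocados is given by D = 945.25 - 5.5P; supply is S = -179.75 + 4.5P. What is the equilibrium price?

P* = 112.5

Set D = S: 945.25 - 5.5P = -179.75 + 4.5P.
1125 = 10P, so P* = 112.5.
Q* = 945.25 − 5.5(112.5) = 326.5.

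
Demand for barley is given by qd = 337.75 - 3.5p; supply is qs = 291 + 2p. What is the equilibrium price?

p* = 8.5

Set qd = qs: 337.75 - 3.5p = 291 + 2p.
46.75 = 5.5p, so p* = 8.5.
q* = 337.75 − 3.5(8.5) = 308.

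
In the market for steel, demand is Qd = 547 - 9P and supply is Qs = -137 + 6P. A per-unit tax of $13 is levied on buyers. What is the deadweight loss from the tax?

Pre-tax equilibrium: P* = 45.6, Q* = 136.6.
Tax on buyers shifts demand to Qd = 547 − 9(P + 13) = 430 - 9P.
430 - 9P = -137 + 6P gives seller price Ps = 37.8; buyers pay Pb = 37.8 + 13 = 50.8.
New quantity: Q = 547 − 9(50.8) = 89.8.
DWL = ½ × 13 × (136.6 − 89.8) = 304.2.

Deadweight loss = 304.2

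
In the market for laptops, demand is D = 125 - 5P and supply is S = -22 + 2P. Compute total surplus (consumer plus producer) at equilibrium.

Total surplus = 140

Equilibrium: 125 - 5P = -22 + 2P gives P* = 21, Q* = 20.
Demand choke price: P = 25; supply starts at P = 11.
CS = ½(25 − 21)(20) = 40; PS = ½(21 − 11)(20) = 100.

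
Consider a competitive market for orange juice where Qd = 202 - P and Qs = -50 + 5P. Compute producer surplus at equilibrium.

Producer surplus = 2560

Equilibrium: 202 - P = -50 + 5P gives P* = 42, Q* = 160.
Supply starts at P = 10 (where Qs = 0).
PS = ½(42 − 10)(160) = 2560.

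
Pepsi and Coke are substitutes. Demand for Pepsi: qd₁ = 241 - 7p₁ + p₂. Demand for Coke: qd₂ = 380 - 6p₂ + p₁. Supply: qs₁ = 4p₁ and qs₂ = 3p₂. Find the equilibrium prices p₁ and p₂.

Market 1: 241 - 7p₁ + p₂ = 4p₁ → 11p₁ - p₂ = 241.
Market 2: 9p₂ - p₁ = 380.
Eliminating p₂: 9×(1) + 1×(2) gives 98p₁ = 2549, so p₁ = 2549/98.
Back-substitute into (2): p₂ = (380 + 1×2549/98) / 9 = 4421/98.

p₁ = 2549/98, p₂ = 4421/98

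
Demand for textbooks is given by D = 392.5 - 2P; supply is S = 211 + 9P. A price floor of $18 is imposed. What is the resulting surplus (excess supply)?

Equilibrium price would be P* = 16.5, so the floor at 18 binds.
At P = 18: D = 356.5, S = 373.
Surplus = 373 − 356.5 = 16.5.

Surplus = 16.5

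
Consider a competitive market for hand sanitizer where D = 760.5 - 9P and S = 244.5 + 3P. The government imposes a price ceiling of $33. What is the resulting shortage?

Equilibrium price would be P* = 43, so the ceiling at 33 binds.
At P = 33: D = 760.5 − 9(33) = 463.5, S = 244.5 + 3(33) = 343.5.
Shortage = 463.5 − 343.5 = 120.

Shortage = 120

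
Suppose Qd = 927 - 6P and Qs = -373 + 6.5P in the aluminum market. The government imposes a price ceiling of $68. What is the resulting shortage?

Equilibrium price would be P* = 104, so the ceiling at 68 binds.
At P = 68: Qd = 927 − 6(68) = 519, Qs = -373 + 6.5(68) = 69.
Shortage = 519 − 69 = 450.

Shortage = 450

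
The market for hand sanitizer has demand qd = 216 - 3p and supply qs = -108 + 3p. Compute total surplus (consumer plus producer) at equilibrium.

Total surplus = 972

Equilibrium: 216 - 3p = -108 + 3p gives p* = 54, q* = 54.
Demand choke price: p = 72; supply starts at p = 36.
CS = ½(72 − 54)(54) = 486; PS = ½(54 − 36)(54) = 486.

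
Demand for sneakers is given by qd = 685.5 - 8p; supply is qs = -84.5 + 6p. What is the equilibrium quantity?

q* = 245.5

Set qd = qs: 685.5 - 8p = -84.5 + 6p.
770 = 14p, so p* = 55.
q* = 685.5 − 8(55) = 245.5.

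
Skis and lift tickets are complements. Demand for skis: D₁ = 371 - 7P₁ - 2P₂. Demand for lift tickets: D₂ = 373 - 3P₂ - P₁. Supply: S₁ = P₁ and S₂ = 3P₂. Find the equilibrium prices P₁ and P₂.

Market 1: 371 - 7P₁ - 2P₂ = P₁ → 8P₁ + 2P₂ = 371.
Market 2: 6P₂ + P₁ = 373.
Eliminating P₂: 6×(1) − 2×(2) gives 46P₁ = 1480, so P₁ = 740/23.
Back-substitute into (2): P₂ = (373 − 1×740/23) / 6 = 2613/46.

P₁ = 740/23, P₂ = 2613/46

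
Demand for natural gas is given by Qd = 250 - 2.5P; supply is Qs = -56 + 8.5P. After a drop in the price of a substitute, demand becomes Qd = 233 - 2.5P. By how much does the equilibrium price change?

ΔP = -17/11

Original equilibrium: P* = 306/11, Q* = 1985/11.
New equilibrium: 233 - 2.5P = -56 + 8.5P, so 289 = 11P and P' = 289/11; Q' = 233 − 2.5(289/11) = 3681/22.
Change in price: 289/11 − 306/11 = -17/11.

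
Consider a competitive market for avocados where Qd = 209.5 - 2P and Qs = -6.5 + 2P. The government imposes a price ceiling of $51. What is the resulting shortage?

Shortage = 12

Equilibrium price would be P* = 54, so the ceiling at 51 binds.
At P = 51: Qd = 209.5 − 2(51) = 107.5, Qs = -6.5 + 2(51) = 95.5.
Shortage = 107.5 − 95.5 = 12.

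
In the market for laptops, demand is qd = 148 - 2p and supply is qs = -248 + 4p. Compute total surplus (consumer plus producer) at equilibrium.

Total surplus = 96

Equilibrium: 148 - 2p = -248 + 4p gives p* = 66, q* = 16.
Demand choke price: p = 74; supply starts at p = 62.
CS = ½(74 − 66)(16) = 64; PS = ½(66 − 62)(16) = 32.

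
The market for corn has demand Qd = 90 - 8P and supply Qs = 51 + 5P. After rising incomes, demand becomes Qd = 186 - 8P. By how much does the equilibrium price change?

ΔP = 96/13

Original equilibrium: P* = 3, Q* = 66.
New equilibrium: 186 - 8P = 51 + 5P, so 135 = 13P and P' = 135/13; Q' = 186 − 8(135/13) = 1338/13.
Change in price: 135/13 − 3 = 96/13.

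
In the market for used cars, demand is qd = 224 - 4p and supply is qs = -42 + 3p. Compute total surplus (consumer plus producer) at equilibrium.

Total surplus = 1512

Equilibrium: 224 - 4p = -42 + 3p gives p* = 38, q* = 72.
Demand choke price: p = 56; supply starts at p = 14.
CS = ½(56 − 38)(72) = 648; PS = ½(38 − 14)(72) = 864.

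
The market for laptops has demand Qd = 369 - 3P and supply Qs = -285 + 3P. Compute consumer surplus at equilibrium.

Equilibrium: 369 - 3P = -285 + 3P gives P* = 109, Q* = 42.
Demand choke price (Qd = 0): P = 123.
CS = ½(123 − 109)(42) = 294.

Consumer surplus = 294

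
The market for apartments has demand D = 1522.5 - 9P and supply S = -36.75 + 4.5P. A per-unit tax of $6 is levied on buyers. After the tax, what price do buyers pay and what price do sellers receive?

Pre-tax equilibrium: P* = 115.5, Q* = 483.
Tax on buyers shifts demand to D = 1522.5 − 9(P + 6) = 1468.5 - 9P.
1468.5 - 9P = -36.75 + 4.5P gives seller price Ps = 111.5; buyers pay Pb = 111.5 + 6 = 117.5.
New quantity: Q = 1522.5 − 9(117.5) = 465.

Buyers pay $117.5, sellers receive $111.5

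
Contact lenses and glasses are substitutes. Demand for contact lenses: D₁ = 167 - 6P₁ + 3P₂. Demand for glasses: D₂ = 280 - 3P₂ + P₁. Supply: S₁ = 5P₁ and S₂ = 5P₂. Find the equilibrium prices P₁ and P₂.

P₁ = 25.6, P₂ = 38.2

Market 1: 167 - 6P₁ + 3P₂ = 5P₁ → 11P₁ - 3P₂ = 167.
Market 2: 8P₂ - P₁ = 280.
Eliminating P₂: 8×(1) + 3×(2) gives 85P₁ = 2176, so P₁ = 25.6.
Back-substitute into (2): P₂ = (280 + 1×25.6) / 8 = 38.2.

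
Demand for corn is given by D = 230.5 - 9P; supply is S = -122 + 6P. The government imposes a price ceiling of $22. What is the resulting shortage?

Shortage = 22.5

Equilibrium price would be P* = 23.5, so the ceiling at 22 binds.
At P = 22: D = 230.5 − 9(22) = 32.5, S = -122 + 6(22) = 10.
Shortage = 32.5 − 10 = 22.5.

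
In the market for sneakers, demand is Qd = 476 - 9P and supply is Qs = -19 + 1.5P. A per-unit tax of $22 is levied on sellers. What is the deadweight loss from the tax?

Deadweight loss = 2178/7

Pre-tax equilibrium: P* = 330/7, Q* = 362/7.
Tax on sellers shifts supply to Qs = -19 + 1.5(P − 22) = -52 + 1.5P.
476 - 9P = -52 + 1.5P gives buyer price Pb = 352/7; sellers receive Ps = 352/7 − 22 = 198/7.
New quantity: Q = 476 − 9(352/7) = 164/7.
DWL = ½ × 22 × (362/7 − 164/7) = 2178/7.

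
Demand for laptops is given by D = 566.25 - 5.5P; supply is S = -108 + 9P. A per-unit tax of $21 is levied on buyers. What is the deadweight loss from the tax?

Deadweight loss = 43659/58

Pre-tax equilibrium: P* = 46.5, Q* = 310.5.
Tax on buyers shifts demand to D = 566.25 − 5.5(P + 21) = 450.75 - 5.5P.
450.75 - 5.5P = -108 + 9P gives seller price Ps = 2235/58; buyers pay Pb = 2235/58 + 21 = 3453/58.
New quantity: Q = 566.25 − 5.5(3453/58) = 13851/58.
DWL = ½ × 21 × (310.5 − 13851/58) = 43659/58.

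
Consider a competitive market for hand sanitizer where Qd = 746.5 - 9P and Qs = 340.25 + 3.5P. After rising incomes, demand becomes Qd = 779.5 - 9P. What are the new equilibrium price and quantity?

P' = 35.14, Q' = 463.24

Original equilibrium: P* = 32.5, Q* = 454.
New equilibrium: 779.5 - 9P = 340.25 + 3.5P, so 439.25 = 12.5P and P' = 35.14; Q' = 779.5 − 9(35.14) = 463.24.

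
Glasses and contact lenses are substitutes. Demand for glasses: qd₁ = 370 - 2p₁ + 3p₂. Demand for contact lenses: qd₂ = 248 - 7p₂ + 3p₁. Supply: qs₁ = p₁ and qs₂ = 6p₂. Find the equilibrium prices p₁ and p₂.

p₁ = 2777/15, p₂ = 61.8

Market 1: 370 - 2p₁ + 3p₂ = p₁ → 3p₁ - 3p₂ = 370.
Market 2: 13p₂ - 3p₁ = 248.
Eliminating p₂: 13×(1) + 3×(2) gives 30p₁ = 5554, so p₁ = 2777/15.
Back-substitute into (2): p₂ = (248 + 3×2777/15) / 13 = 61.8.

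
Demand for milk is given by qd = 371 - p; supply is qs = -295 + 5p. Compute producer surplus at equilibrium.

Equilibrium: 371 - p = -295 + 5p gives p* = 111, q* = 260.
Supply starts at p = 59 (where qs = 0).
PS = ½(111 − 59)(260) = 6760.

Producer surplus = 6760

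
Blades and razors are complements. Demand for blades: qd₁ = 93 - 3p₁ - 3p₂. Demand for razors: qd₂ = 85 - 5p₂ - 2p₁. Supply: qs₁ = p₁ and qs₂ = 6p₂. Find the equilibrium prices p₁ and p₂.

p₁ = 384/19, p₂ = 77/19

Market 1: 93 - 3p₁ - 3p₂ = p₁ → 4p₁ + 3p₂ = 93.
Market 2: 11p₂ + 2p₁ = 85.
Eliminating p₂: 11×(1) − 3×(2) gives 38p₁ = 768, so p₁ = 384/19.
Back-substitute into (2): p₂ = (85 − 2×384/19) / 11 = 77/19.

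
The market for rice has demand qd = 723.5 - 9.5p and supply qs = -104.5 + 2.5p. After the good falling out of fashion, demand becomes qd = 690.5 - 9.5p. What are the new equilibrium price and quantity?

Original equilibrium: p* = 69, q* = 68.
New equilibrium: 690.5 - 9.5p = -104.5 + 2.5p, so 795 = 12p and p' = 66.25; q' = 690.5 − 9.5(66.25) = 61.125.

p' = 66.25, q' = 61.125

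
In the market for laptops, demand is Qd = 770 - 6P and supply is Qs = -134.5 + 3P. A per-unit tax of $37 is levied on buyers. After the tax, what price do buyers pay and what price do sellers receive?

Buyers pay 677/6, sellers receive 455/6

Pre-tax equilibrium: P* = 100.5, Q* = 167.
Tax on buyers shifts demand to Qd = 770 − 6(P + 37) = 548 - 6P.
548 - 6P = -134.5 + 3P gives seller price Ps = 455/6; buyers pay Pb = 455/6 + 37 = 677/6.
New quantity: Q = 770 − 6(677/6) = 93.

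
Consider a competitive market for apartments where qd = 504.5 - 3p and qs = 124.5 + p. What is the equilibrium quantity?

Set qd = qs: 504.5 - 3p = 124.5 + p.
380 = 4p, so p* = 95.
q* = 504.5 − 3(95) = 219.5.

q* = 219.5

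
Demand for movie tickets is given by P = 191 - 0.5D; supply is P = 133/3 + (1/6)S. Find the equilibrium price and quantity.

Set the two price expressions equal: 191 - 0.5Q = 133/3 + (1/6)Q.
440/3 = (2/3)Q, so Q* = 220.
P* = 191 − (0.5)(220) = 81.

P* = 81, Q* = 220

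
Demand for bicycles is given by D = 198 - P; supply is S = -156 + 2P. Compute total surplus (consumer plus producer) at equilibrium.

Total surplus = 4800

Equilibrium: 198 - P = -156 + 2P gives P* = 118, Q* = 80.
Demand choke price: P = 198; supply starts at P = 78.
CS = ½(198 − 118)(80) = 3200; PS = ½(118 − 78)(80) = 1600.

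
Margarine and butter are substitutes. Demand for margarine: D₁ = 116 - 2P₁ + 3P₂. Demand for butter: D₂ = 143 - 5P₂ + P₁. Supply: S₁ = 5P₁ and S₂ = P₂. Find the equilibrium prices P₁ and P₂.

Market 1: 116 - 2P₁ + 3P₂ = 5P₁ → 7P₁ - 3P₂ = 116.
Market 2: 6P₂ - P₁ = 143.
Eliminating P₂: 6×(1) + 3×(2) gives 39P₁ = 1125, so P₁ = 375/13.
Back-substitute into (2): P₂ = (143 + 1×375/13) / 6 = 1117/39.

P₁ = 375/13, P₂ = 1117/39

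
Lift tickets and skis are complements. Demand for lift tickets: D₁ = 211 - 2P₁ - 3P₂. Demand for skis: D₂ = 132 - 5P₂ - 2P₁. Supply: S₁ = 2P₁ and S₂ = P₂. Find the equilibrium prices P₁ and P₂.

P₁ = 145/3, P₂ = 53/9

Market 1: 211 - 2P₁ - 3P₂ = 2P₁ → 4P₁ + 3P₂ = 211.
Market 2: 6P₂ + 2P₁ = 132.
Eliminating P₂: 6×(1) − 3×(2) gives 18P₁ = 870, so P₁ = 145/3.
Back-substitute into (2): P₂ = (132 − 2×145/3) / 6 = 53/9.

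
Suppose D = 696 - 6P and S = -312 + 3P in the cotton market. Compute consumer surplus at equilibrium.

Consumer surplus = 48

Equilibrium: 696 - 6P = -312 + 3P gives P* = 112, Q* = 24.
Demand choke price (D = 0): P = 116.
CS = ½(116 − 112)(24) = 48.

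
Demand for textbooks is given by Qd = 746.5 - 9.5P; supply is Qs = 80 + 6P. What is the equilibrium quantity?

Set Qd = Qs: 746.5 - 9.5P = 80 + 6P.
666.5 = 15.5P, so P* = 43.
Q* = 746.5 − 9.5(43) = 338.

Q* = 338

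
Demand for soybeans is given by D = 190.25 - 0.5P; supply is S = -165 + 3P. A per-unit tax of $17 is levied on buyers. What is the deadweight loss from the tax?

Pre-tax equilibrium: P* = 101.5, Q* = 139.5.
Tax on buyers shifts demand to D = 190.25 − 0.5(P + 17) = 181.75 - 0.5P.
181.75 - 0.5P = -165 + 3P gives seller price Ps = 1387/14; buyers pay Pb = 1387/14 + 17 = 1625/14.
New quantity: Q = 190.25 − 0.5(1625/14) = 1851/14.
DWL = ½ × 17 × (139.5 − 1851/14) = 867/14.

Deadweight loss = 867/14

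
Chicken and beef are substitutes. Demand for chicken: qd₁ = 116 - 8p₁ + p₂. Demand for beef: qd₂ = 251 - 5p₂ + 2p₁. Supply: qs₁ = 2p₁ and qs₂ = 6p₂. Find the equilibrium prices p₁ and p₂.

Market 1: 116 - 8p₁ + p₂ = 2p₁ → 10p₁ - p₂ = 116.
Market 2: 11p₂ - 2p₁ = 251.
Eliminating p₂: 11×(1) + 1×(2) gives 108p₁ = 1527, so p₁ = 509/36.
Back-substitute into (2): p₂ = (251 + 2×509/36) / 11 = 457/18.

p₁ = 509/36, p₂ = 457/18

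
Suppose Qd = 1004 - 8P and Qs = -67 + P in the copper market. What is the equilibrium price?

P* = 119

Set Qd = Qs: 1004 - 8P = -67 + P.
1071 = 9P, so P* = 119.
Q* = 1004 − 8(119) = 52.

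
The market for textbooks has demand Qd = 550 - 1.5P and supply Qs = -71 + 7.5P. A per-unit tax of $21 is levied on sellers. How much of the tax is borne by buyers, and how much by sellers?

Pre-tax equilibrium: P* = 69, Q* = 446.5.
Tax on sellers shifts supply to Qs = -71 + 7.5(P − 21) = -228.5 + 7.5P.
550 - 1.5P = -228.5 + 7.5P gives buyer price Pb = 86.5; sellers receive Ps = 86.5 − 21 = 65.5.
New quantity: Q = 550 − 1.5(86.5) = 420.25.
Buyer burden = 86.5 − 69 = 17.5; seller burden = 69 − 65.5 = 3.5.

Buyers bear $17.5, sellers bear $3.5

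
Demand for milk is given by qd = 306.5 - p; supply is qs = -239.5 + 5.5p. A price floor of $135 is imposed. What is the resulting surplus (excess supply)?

Equilibrium price would be p* = 84, so the floor at 135 binds.
At p = 135: qd = 171.5, qs = 503.
Surplus = 503 − 171.5 = 331.5.

Surplus = 331.5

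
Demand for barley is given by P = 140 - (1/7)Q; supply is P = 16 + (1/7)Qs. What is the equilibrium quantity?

Q* = 434

Set the two price expressions equal: 140 - (1/7)Q = 16 + (1/7)Q.
124 = (2/7)Q, so Q* = 434.
P* = 140 − (1/7)(434) = 78.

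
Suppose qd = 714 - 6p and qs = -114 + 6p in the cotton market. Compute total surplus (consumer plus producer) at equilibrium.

Equilibrium: 714 - 6p = -114 + 6p gives p* = 69, q* = 300.
Demand choke price: p = 119; supply starts at p = 19.
CS = ½(119 − 69)(300) = 7500; PS = ½(69 − 19)(300) = 7500.

Total surplus = 15000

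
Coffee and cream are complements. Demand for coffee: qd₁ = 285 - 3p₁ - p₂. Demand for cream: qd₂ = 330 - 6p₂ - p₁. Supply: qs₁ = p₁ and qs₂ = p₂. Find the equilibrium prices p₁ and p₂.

Market 1: 285 - 3p₁ - p₂ = p₁ → 4p₁ + p₂ = 285.
Market 2: 7p₂ + p₁ = 330.
Eliminating p₂: 7×(1) − 1×(2) gives 27p₁ = 1665, so p₁ = 185/3.
Back-substitute into (2): p₂ = (330 − 1×185/3) / 7 = 115/3.

p₁ = 185/3, p₂ = 115/3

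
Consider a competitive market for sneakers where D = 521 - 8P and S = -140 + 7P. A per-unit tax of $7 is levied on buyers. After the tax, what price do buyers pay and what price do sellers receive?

Buyers pay 142/3, sellers receive 121/3

Pre-tax equilibrium: P* = 661/15, Q* = 2527/15.
Tax on buyers shifts demand to D = 521 − 8(P + 7) = 465 - 8P.
465 - 8P = -140 + 7P gives seller price Ps = 121/3; buyers pay Pb = 121/3 + 7 = 142/3.
New quantity: Q = 521 − 8(142/3) = 427/3.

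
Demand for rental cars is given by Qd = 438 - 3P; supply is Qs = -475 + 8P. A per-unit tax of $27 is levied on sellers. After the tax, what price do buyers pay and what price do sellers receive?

Buyers pay 1129/11, sellers receive 832/11

Pre-tax equilibrium: P* = 83, Q* = 189.
Tax on sellers shifts supply to Qs = -475 + 8(P − 27) = -691 + 8P.
438 - 3P = -691 + 8P gives buyer price Pb = 1129/11; sellers receive Ps = 1129/11 − 27 = 832/11.
New quantity: Q = 438 − 3(1129/11) = 1431/11.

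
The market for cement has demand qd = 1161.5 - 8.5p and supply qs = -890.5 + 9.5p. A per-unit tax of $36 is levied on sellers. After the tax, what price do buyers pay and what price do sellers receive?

Pre-tax equilibrium: p* = 114, q* = 192.5.
Tax on sellers shifts supply to qs = -890.5 + 9.5(p − 36) = -1232.5 + 9.5p.
1161.5 - 8.5p = -1232.5 + 9.5p gives buyer price pb = 133; sellers receive ps = 133 − 36 = 97.
New quantity: q = 1161.5 − 8.5(133) = 31.

Buyers pay $133, sellers receive $97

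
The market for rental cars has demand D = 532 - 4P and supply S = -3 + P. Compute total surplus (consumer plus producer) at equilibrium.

Total surplus = 6760

Equilibrium: 532 - 4P = -3 + P gives P* = 107, Q* = 104.
Demand choke price: P = 133; supply starts at P = 3.
CS = ½(133 − 107)(104) = 1352; PS = ½(107 − 3)(104) = 5408.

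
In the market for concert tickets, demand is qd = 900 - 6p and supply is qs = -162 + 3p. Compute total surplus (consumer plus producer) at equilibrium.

Equilibrium: 900 - 6p = -162 + 3p gives p* = 118, q* = 192.
Demand choke price: p = 150; supply starts at p = 54.
CS = ½(150 − 118)(192) = 3072; PS = ½(118 − 54)(192) = 6144.

Total surplus = 9216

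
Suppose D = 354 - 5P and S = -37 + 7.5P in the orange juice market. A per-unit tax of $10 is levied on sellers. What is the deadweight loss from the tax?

Pre-tax equilibrium: P* = 31.28, Q* = 197.6.
Tax on sellers shifts supply to S = -37 + 7.5(P − 10) = -112 + 7.5P.
354 - 5P = -112 + 7.5P gives buyer price Pb = 37.28; sellers receive Ps = 37.28 − 10 = 27.28.
New quantity: Q = 354 − 5(37.28) = 167.6.
DWL = ½ × 10 × (197.6 − 167.6) = 150.

Deadweight loss = 150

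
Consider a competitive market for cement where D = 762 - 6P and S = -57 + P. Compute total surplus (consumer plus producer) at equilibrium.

Total surplus = 2100

Equilibrium: 762 - 6P = -57 + P gives P* = 117, Q* = 60.
Demand choke price: P = 127; supply starts at P = 57.
CS = ½(127 − 117)(60) = 300; PS = ½(117 − 57)(60) = 1800.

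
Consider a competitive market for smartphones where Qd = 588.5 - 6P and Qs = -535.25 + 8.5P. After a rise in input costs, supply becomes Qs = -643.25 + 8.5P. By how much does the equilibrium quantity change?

Original equilibrium: P* = 77.5, Q* = 123.5.
New equilibrium: 588.5 - 6P = -643.25 + 8.5P, so 1231.75 = 14.5P and P' = 4927/58; Q' = 588.5 − 6(4927/58) = 4571/58.
Change in quantity: 4571/58 − 123.5 = -1296/29.

ΔQ = -1296/29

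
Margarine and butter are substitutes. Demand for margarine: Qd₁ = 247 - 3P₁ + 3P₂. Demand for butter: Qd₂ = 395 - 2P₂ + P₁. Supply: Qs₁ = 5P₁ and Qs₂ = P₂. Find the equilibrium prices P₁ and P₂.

P₁ = 642/7, P₂ = 3407/21

Market 1: 247 - 3P₁ + 3P₂ = 5P₁ → 8P₁ - 3P₂ = 247.
Market 2: 3P₂ - P₁ = 395.
Eliminating P₂: 3×(1) + 3×(2) gives 21P₁ = 1926, so P₁ = 642/7.
Back-substitute into (2): P₂ = (395 + 1×642/7) / 3 = 3407/21.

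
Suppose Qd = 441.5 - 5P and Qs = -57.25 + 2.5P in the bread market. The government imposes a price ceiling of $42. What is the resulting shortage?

Equilibrium price would be P* = 66.5, so the ceiling at 42 binds.
At P = 42: Qd = 441.5 − 5(42) = 231.5, Qs = -57.25 + 2.5(42) = 47.75.
Shortage = 231.5 − 47.75 = 183.75.

Shortage = 183.75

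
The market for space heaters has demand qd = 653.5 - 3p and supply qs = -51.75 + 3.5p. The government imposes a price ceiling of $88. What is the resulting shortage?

Shortage = 133.25

Equilibrium price would be p* = 108.5, so the ceiling at 88 binds.
At p = 88: qd = 653.5 − 3(88) = 389.5, qs = -51.75 + 3.5(88) = 256.25.
Shortage = 389.5 − 256.25 = 133.25.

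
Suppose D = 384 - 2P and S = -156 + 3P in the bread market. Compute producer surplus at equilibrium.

Producer surplus = 4704

Equilibrium: 384 - 2P = -156 + 3P gives P* = 108, Q* = 168.
Supply starts at P = 52 (where S = 0).
PS = ½(108 − 52)(168) = 4704.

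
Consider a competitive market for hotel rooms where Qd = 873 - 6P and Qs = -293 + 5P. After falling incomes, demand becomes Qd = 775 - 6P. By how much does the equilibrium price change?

ΔP = -98/11

Original equilibrium: P* = 106, Q* = 237.
New equilibrium: 775 - 6P = -293 + 5P, so 1068 = 11P and P' = 1068/11; Q' = 775 − 6(1068/11) = 2117/11.
Change in price: 1068/11 − 106 = -98/11.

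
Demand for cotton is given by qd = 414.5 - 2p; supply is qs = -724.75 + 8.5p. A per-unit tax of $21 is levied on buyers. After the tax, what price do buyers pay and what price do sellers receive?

Buyers pay $125.5, sellers receive $104.5

Pre-tax equilibrium: p* = 108.5, q* = 197.5.
Tax on buyers shifts demand to qd = 414.5 − 2(p + 21) = 372.5 - 2p.
372.5 - 2p = -724.75 + 8.5p gives seller price ps = 104.5; buyers pay pb = 104.5 + 21 = 125.5.
New quantity: q = 414.5 − 2(125.5) = 163.5.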